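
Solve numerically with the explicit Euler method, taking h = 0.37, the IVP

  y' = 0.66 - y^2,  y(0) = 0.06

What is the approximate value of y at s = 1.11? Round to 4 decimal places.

Euler: y_{n+1} = y_n + h·f(s_n, y_n).
s=0.000000, y=0.060000: f=0.656400 → y ← 0.060000 + 0.37·0.656400 = 0.302868
s=0.370000, y=0.302868: f=0.568271 → y ← 0.302868 + 0.37·0.568271 = 0.513128
s=0.740000, y=0.513128: f=0.396699 → y ← 0.513128 + 0.37·0.396699 = 0.659907
y(1.11) ≈ 0.6599

0.6599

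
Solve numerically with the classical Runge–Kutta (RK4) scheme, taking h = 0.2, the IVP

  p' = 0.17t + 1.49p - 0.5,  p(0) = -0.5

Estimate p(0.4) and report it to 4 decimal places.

-1.1641

RK4: k1 = f(t_n, p_n); k2 = f(t_n + h/2, p_n + (h/2)·k1); k3 = f(t_n + h/2, p_n + (h/2)·k2); k4 = f(t_n + h, p_n + h·k3); p_{n+1} = p_n + (h/6)·(k1 + 2k2 + 2k3 + k4).
t=0.000000, p=-0.500000:
  k1 = f(0.000000, -0.500000) = -1.245000
  k2 = f(0.100000, -0.624500) = -1.413505
  k3 = f(0.100000, -0.641351) = -1.438612
  k4 = f(0.200000, -0.787722) = -1.639706
  p ← -0.500000 + (0.2/6)·(k1 + 2k2 + 2k3 + k4) = -0.786298
t=0.200000, p=-0.786298:
  k1 = f(0.200000, -0.786298) = -1.637584
  k2 = f(0.300000, -0.950056) = -1.864584
  k3 = f(0.300000, -0.972756) = -1.898407
  k4 = f(0.400000, -1.165979) = -2.169309
  p ← -0.786298 + (0.2/6)·(k1 + 2k2 + 2k3 + k4) = -1.164061
p(0.4) ≈ -1.1641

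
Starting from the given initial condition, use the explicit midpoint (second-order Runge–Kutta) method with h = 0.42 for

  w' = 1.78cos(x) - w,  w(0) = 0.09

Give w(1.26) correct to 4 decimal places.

Midpoint: k1 = f(x_n, w_n); k2 = f(x_n + h/2, w_n + (h/2)·k1); w_{n+1} = w_n + h·k2.
x=0.000000, w=0.090000:
  k1 = f(0.000000, 0.090000) = 1.690000
  k2 = f(0.210000, 0.444900) = 1.295995
  w ← 0.090000 + 0.42·1.295995 = 0.634318
x=0.420000, w=0.634318:
  k1 = f(0.420000, 0.634318) = 0.990980
  k2 = f(0.630000, 0.842424) = 0.595865
  w ← 0.634318 + 0.42·0.595865 = 0.884581
x=0.840000, w=0.884581:
  k1 = f(0.840000, 0.884581) = 0.303503
  k2 = f(1.050000, 0.948317) = -0.062640
  w ← 0.884581 + 0.42·(-0.062640) = 0.858272
w(1.26) ≈ 0.8583

0.8583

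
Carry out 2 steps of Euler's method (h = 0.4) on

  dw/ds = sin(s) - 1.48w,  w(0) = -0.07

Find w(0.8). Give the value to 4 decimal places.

Euler: w_{n+1} = w_n + h·f(s_n, w_n).
s=0.000000, w=-0.070000: f=0.103600 → w ← -0.070000 + 0.4·0.103600 = -0.028560
s=0.400000, w=-0.028560: f=0.431687 → w ← -0.028560 + 0.4·0.431687 = 0.144115
w(0.8) ≈ 0.1441

0.1441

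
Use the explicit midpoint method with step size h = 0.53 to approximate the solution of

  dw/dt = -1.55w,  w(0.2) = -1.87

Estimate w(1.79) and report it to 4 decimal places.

-0.2568

Midpoint: k1 = f(t_n, w_n); k2 = f(t_n + h/2, w_n + (h/2)·k1); w_{n+1} = w_n + h·k2.
t=0.200000, w=-1.870000:
  k1 = f(0.200000, -1.870000) = 2.898500
  k2 = f(0.465000, -1.101897) = 1.707941
  w ← -1.870000 + 0.53·1.707941 = -0.964791
t=0.730000, w=-0.964791:
  k1 = f(0.730000, -0.964791) = 1.495426
  k2 = f(0.995000, -0.568503) = 0.881180
  w ← -0.964791 + 0.53·0.881180 = -0.497766
t=1.260000, w=-0.497766:
  k1 = f(1.260000, -0.497766) = 0.771537
  k2 = f(1.525000, -0.293309) = 0.454628
  w ← -0.497766 + 0.53·0.454628 = -0.256813
w(1.79) ≈ -0.2568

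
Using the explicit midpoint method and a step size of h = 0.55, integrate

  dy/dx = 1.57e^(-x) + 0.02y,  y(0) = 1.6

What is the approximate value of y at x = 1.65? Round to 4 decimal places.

2.9343

Midpoint: k1 = f(x_n, y_n); k2 = f(x_n + h/2, y_n + (h/2)·k1); y_{n+1} = y_n + h·k2.
x=0.000000, y=1.600000:
  k1 = f(0.000000, 1.600000) = 1.602000
  k2 = f(0.275000, 2.040550) = 1.233339
  y ← 1.600000 + 0.55·1.233339 = 2.278337
x=0.550000, y=2.278337:
  k1 = f(0.550000, 2.278337) = 0.951378
  k2 = f(0.825000, 2.539966) = 0.738828
  y ← 2.278337 + 0.55·0.738828 = 2.684692
x=1.100000, y=2.684692:
  k1 = f(1.100000, 2.684692) = 0.576301
  k2 = f(1.375000, 2.843175) = 0.453822
  y ← 2.684692 + 0.55·0.453822 = 2.934294
y(1.65) ≈ 2.9343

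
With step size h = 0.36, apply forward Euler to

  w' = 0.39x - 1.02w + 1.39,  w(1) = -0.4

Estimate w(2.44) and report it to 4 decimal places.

1.6370

Euler: w_{n+1} = w_n + h·f(x_n, w_n).
x=1.000000, w=-0.400000: f=2.188000 → w ← -0.400000 + 0.36·2.188000 = 0.387680
x=1.360000, w=0.387680: f=1.524966 → w ← 0.387680 + 0.36·1.524966 = 0.936668
x=1.720000, w=0.936668: f=1.105399 → w ← 0.936668 + 0.36·1.105399 = 1.334611
x=2.080000, w=1.334611: f=0.839896 → w ← 1.334611 + 0.36·0.839896 = 1.636974
w(2.44) ≈ 1.6370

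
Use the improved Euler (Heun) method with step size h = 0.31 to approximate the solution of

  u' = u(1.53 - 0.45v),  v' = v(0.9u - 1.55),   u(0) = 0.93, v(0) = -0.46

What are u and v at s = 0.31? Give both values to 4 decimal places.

1.5555, -0.3946

Heun on (u,v): k1 = f(s_n, state_n); k2 = f(s_n + h, state_n + h·k1); state_{n+1} = state_n + (h/2)·(k1 + k2).
0.000000: (0.930000, -0.460000)
  k1 = (1.615410, 0.327980)
  predictor → (1.430777, -0.358326)
  k2 = (2.419797, 0.093989)
  → (1.555457, -0.394595)
(u(0.31), v(0.31)) ≈ (1.5555, -0.3946)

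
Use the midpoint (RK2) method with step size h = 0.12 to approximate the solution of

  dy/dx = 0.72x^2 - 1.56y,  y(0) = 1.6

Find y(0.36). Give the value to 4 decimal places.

0.9257

Midpoint: k1 = f(x_n, y_n); k2 = f(x_n + h/2, y_n + (h/2)·k1); y_{n+1} = y_n + h·k2.
x=0.000000, y=1.600000:
  k1 = f(0.000000, 1.600000) = -2.496000
  k2 = f(0.060000, 1.450240) = -2.259782
  y ← 1.600000 + 0.12·(-2.259782) = 1.328826
x=0.120000, y=1.328826:
  k1 = f(0.120000, 1.328826) = -2.062601
  k2 = f(0.180000, 1.205070) = -1.856581
  y ← 1.328826 + 0.12·(-1.856581) = 1.106036
x=0.240000, y=1.106036:
  k1 = f(0.240000, 1.106036) = -1.683945
  k2 = f(0.300000, 1.005000) = -1.502999
  y ← 1.106036 + 0.12·(-1.502999) = 0.925676
y(0.36) ≈ 0.9257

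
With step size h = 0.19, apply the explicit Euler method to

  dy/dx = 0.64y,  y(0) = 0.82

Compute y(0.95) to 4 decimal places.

1.4555

Euler: y_{n+1} = y_n + h·f(x_n, y_n).
x=0.000000, y=0.820000: f=0.524800 → y ← 0.820000 + 0.19·0.524800 = 0.919712
x=0.190000, y=0.919712: f=0.588616 → y ← 0.919712 + 0.19·0.588616 = 1.031549
x=0.380000, y=1.031549: f=0.660191 → y ← 1.031549 + 0.19·0.660191 = 1.156985
x=0.570000, y=1.156985: f=0.740471 → y ← 1.156985 + 0.19·0.740471 = 1.297675
x=0.760000, y=1.297675: f=0.830512 → y ← 1.297675 + 0.19·0.830512 = 1.455472
y(0.95) ≈ 1.4555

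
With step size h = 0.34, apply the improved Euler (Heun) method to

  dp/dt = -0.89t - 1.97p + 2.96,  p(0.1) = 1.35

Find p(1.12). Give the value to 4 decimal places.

1.1685

Heun: k1 = f(t_n, p_n); k2 = f(t_n + h, p_n + h·k1); p_{n+1} = p_n + (h/2)·(k1 + k2).
t=0.100000, p=1.350000:
  k1 = f(0.100000, 1.350000) = 0.211500
  k2 = f(0.440000, 1.421910) = -0.232763
  p ← 1.350000 + (0.34/2)·(0.211500 + (-0.232763)) = 1.346385
t=0.440000, p=1.346385:
  k1 = f(0.440000, 1.346385) = -0.083979
  k2 = f(0.780000, 1.317832) = -0.330330
  p ← 1.346385 + (0.34/2)·(-0.083979 + (-0.330330)) = 1.275953
t=0.780000, p=1.275953:
  k1 = f(0.780000, 1.275953) = -0.247827
  k2 = f(1.120000, 1.191692) = -0.384432
  p ← 1.275953 + (0.34/2)·(-0.247827 + (-0.384432)) = 1.168469
p(1.12) ≈ 1.1685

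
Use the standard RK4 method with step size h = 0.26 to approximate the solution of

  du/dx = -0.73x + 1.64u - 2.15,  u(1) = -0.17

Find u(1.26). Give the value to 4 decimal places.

RK4: k1 = f(x_n, u_n); k2 = f(x_n + h/2, u_n + (h/2)·k1); k3 = f(x_n + h/2, u_n + (h/2)·k2); k4 = f(x_n + h, u_n + h·k3); u_{n+1} = u_n + (h/6)·(k1 + 2k2 + 2k3 + k4).
x=1.000000, u=-0.170000:
  k1 = f(1.000000, -0.170000) = -3.158800
  k2 = f(1.130000, -0.580644) = -3.927156
  k3 = f(1.130000, -0.680530) = -4.090970
  k4 = f(1.260000, -1.233652) = -5.092989
  u ← -0.170000 + (0.26/6)·(k1 + 2k2 + 2k3 + k4) = -1.222482
u(1.26) ≈ -1.2225

-1.2225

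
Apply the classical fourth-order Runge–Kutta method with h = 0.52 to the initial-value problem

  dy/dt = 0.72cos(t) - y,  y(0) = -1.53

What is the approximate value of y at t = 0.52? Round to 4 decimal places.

RK4: k1 = f(t_n, y_n); k2 = f(t_n + h/2, y_n + (h/2)·k1); k3 = f(t_n + h/2, y_n + (h/2)·k2); k4 = f(t_n + h, y_n + h·k3); y_{n+1} = y_n + (h/6)·(k1 + 2k2 + 2k3 + k4).
t=0.000000, y=-1.530000:
  k1 = f(0.000000, -1.530000) = 2.250000
  k2 = f(0.260000, -0.945000) = 1.640801
  k3 = f(0.260000, -1.103392) = 1.799193
  k4 = f(0.520000, -0.594420) = 1.219250
  y ← -1.530000 + (0.52/6)·(k1 + 2k2 + 2k3 + k4) = -0.633066
y(0.52) ≈ -0.6331

-0.6331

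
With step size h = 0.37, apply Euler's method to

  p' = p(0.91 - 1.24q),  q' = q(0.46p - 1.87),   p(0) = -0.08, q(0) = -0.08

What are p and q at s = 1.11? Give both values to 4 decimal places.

Euler on (p,q): p_{n+1} = p_n + h·p', q_{n+1} = q_n + h·q'.
0.000000: (-0.080000, -0.080000); f=(-0.080736, 0.152544) → (-0.109872, -0.023559)
0.370000: (-0.109872, -0.023559); f=(-0.103193, 0.045245) → (-0.148054, -0.006818)
0.740000: (-0.148054, -0.006818); f=(-0.135981, 0.013214) → (-0.198367, -0.001929)
(p(1.11), q(1.11)) ≈ (-0.1984, -0.0019)

-0.1984, -0.0019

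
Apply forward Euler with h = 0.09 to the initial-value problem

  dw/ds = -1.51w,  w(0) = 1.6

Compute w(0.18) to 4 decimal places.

Euler: w_{n+1} = w_n + h·f(s_n, w_n).
s=0.000000, w=1.600000: f=-2.416000 → w ← 1.600000 + 0.09·(-2.416000) = 1.382560
s=0.090000, w=1.382560: f=-2.087666 → w ← 1.382560 + 0.09·(-2.087666) = 1.194670
w(0.18) ≈ 1.1947

1.1947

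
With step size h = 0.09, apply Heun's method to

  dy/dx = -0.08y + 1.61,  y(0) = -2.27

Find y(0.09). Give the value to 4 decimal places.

Heun: k1 = f(x_n, y_n); k2 = f(x_n + h, y_n + h·k1); y_{n+1} = y_n + (h/2)·(k1 + k2).
x=0.000000, y=-2.270000:
  k1 = f(0.000000, -2.270000) = 1.791600
  k2 = f(0.090000, -2.108756) = 1.778700
  y ← -2.270000 + (0.09/2)·(1.791600 + 1.778700) = -2.109336
y(0.09) ≈ -2.1093

-2.1093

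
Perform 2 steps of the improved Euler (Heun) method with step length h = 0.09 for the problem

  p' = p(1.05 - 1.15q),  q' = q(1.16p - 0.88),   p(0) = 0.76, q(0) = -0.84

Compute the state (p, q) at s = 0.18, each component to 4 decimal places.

Heun on (p,q): k1 = f(s_n, state_n); k2 = f(s_n + h, state_n + h·k1); state_{n+1} = state_n + (h/2)·(k1 + k2).
0.000000: (0.760000, -0.840000)
  k1 = (1.532160, -0.001344)
  predictor → (0.897894, -0.840121)
  k2 = (1.810280, -0.135728)
  → (0.910410, -0.846168)
0.090000: (0.910410, -0.846168)
  k1 = (1.841844, -0.148989)
  predictor → (1.076176, -0.859577)
  k2 = (2.193799, -0.316637)
  → (1.092014, -0.867121)
(p(0.18), q(0.18)) ≈ (1.0920, -0.8671)

1.0920, -0.8671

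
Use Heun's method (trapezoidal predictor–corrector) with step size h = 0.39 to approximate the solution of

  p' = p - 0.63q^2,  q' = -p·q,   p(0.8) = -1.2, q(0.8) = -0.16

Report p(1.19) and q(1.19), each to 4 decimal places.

-1.7704, -0.2741

Heun on (p,q): k1 = f(t_n, state_n); k2 = f(t_n + h, state_n + h·k1); state_{n+1} = state_n + (h/2)·(k1 + k2).
0.800000: (-1.200000, -0.160000)
  k1 = (-1.216128, -0.192000)
  predictor → (-1.674290, -0.234880)
  k2 = (-1.709046, -0.393257)
  → (-1.770409, -0.274125)
(p(1.19), q(1.19)) ≈ (-1.7704, -0.2741)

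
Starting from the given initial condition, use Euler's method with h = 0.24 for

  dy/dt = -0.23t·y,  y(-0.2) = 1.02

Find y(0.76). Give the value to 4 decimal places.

Euler: y_{n+1} = y_n + h·f(t_n, y_n).
t=-0.200000, y=1.020000: f=0.046920 → y ← 1.020000 + 0.24·0.046920 = 1.031261
t=0.040000, y=1.031261: f=-0.009488 → y ← 1.031261 + 0.24·(-0.009488) = 1.028984
t=0.280000, y=1.028984: f=-0.066267 → y ← 1.028984 + 0.24·(-0.066267) = 1.013080
t=0.520000, y=1.013080: f=-0.121164 → y ← 1.013080 + 0.24·(-0.121164) = 0.984000
y(0.76) ≈ 0.9840

0.9840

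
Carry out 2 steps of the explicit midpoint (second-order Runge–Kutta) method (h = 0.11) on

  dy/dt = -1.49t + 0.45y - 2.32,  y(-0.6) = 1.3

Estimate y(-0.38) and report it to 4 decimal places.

Midpoint: k1 = f(t_n, y_n); k2 = f(t_n + h/2, y_n + (h/2)·k1); y_{n+1} = y_n + h·k2.
t=-0.600000, y=1.300000:
  k1 = f(-0.600000, 1.300000) = -0.841000
  k2 = f(-0.545000, 1.253745) = -0.943765
  y ← 1.300000 + 0.11·(-0.943765) = 1.196186
t=-0.490000, y=1.196186:
  k1 = f(-0.490000, 1.196186) = -1.051616
  k2 = f(-0.435000, 1.138347) = -1.159594
  y ← 1.196186 + 0.11·(-1.159594) = 1.068631
y(-0.38) ≈ 1.0686

1.0686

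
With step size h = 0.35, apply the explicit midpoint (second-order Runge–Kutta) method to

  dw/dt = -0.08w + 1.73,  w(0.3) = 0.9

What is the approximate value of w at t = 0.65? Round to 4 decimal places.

Midpoint: k1 = f(t_n, w_n); k2 = f(t_n + h/2, w_n + (h/2)·k1); w_{n+1} = w_n + h·k2.
t=0.300000, w=0.900000:
  k1 = f(0.300000, 0.900000) = 1.658000
  k2 = f(0.475000, 1.190150) = 1.634788
  w ← 0.900000 + 0.35·1.634788 = 1.472176
w(0.65) ≈ 1.4722

1.4722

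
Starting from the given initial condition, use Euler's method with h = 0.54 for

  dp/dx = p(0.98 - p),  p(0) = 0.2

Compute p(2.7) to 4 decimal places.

0.7614

Euler: p_{n+1} = p_n + h·f(x_n, p_n).
x=0.000000, p=0.200000: f=0.156000 → p ← 0.200000 + 0.54·0.156000 = 0.284240
x=0.540000, p=0.284240: f=0.197763 → p ← 0.284240 + 0.54·0.197763 = 0.391032
x=1.080000, p=0.391032: f=0.230305 → p ← 0.391032 + 0.54·0.230305 = 0.515397
x=1.620000, p=0.515397: f=0.239455 → p ← 0.515397 + 0.54·0.239455 = 0.644702
x=2.160000, p=0.644702: f=0.216167 → p ← 0.644702 + 0.54·0.216167 = 0.761433
p(2.7) ≈ 0.7614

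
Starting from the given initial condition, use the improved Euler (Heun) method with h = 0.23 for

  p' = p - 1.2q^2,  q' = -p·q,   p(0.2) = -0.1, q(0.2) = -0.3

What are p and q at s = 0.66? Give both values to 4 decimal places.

-0.2237, -0.3221

Heun on (p,q): k1 = f(s_n, state_n); k2 = f(s_n + h, state_n + h·k1); state_{n+1} = state_n + (h/2)·(k1 + k2).
0.200000: (-0.100000, -0.300000)
  k1 = (-0.208000, -0.030000)
  predictor → (-0.147840, -0.306900)
  k2 = (-0.260865, -0.045372)
  → (-0.153919, -0.308668)
0.430000: (-0.153919, -0.308668)
  k1 = (-0.268250, -0.047510)
  predictor → (-0.215617, -0.319595)
  k2 = (-0.338186, -0.068910)
  → (-0.223660, -0.322056)
(p(0.66), q(0.66)) ≈ (-0.2237, -0.3221)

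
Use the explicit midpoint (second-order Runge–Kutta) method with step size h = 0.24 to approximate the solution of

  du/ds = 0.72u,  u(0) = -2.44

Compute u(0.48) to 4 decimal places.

-3.4421

Midpoint: k1 = f(s_n, u_n); k2 = f(s_n + h/2, u_n + (h/2)·k1); u_{n+1} = u_n + h·k2.
s=0.000000, u=-2.440000:
  k1 = f(0.000000, -2.440000) = -1.756800
  k2 = f(0.120000, -2.650816) = -1.908588
  u ← -2.440000 + 0.24·(-1.908588) = -2.898061
s=0.240000, u=-2.898061:
  k1 = f(0.240000, -2.898061) = -2.086604
  k2 = f(0.360000, -3.148453) = -2.266887
  u ← -2.898061 + 0.24·(-2.266887) = -3.442114
u(0.48) ≈ -3.4421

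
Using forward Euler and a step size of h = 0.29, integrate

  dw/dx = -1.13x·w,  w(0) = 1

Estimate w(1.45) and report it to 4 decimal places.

Euler: w_{n+1} = w_n + h·f(x_n, w_n).
x=0.000000, w=1.000000: f=0.000000 → w ← 1.000000 + 0.29·0.000000 = 1.000000
x=0.290000, w=1.000000: f=-0.327700 → w ← 1.000000 + 0.29·(-0.327700) = 0.904967
x=0.580000, w=0.904967: f=-0.593115 → w ← 0.904967 + 0.29·(-0.593115) = 0.732964
x=0.870000, w=0.732964: f=-0.720576 → w ← 0.732964 + 0.29·(-0.720576) = 0.523996
x=1.160000, w=0.523996: f=-0.686854 → w ← 0.523996 + 0.29·(-0.686854) = 0.324809
w(1.45) ≈ 0.3248

0.3248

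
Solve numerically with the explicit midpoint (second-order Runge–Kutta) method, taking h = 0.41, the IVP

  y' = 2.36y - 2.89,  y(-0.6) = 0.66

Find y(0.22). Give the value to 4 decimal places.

-2.1249

Midpoint: k1 = f(x_n, y_n); k2 = f(x_n + h/2, y_n + (h/2)·k1); y_{n+1} = y_n + h·k2.
x=-0.600000, y=0.660000:
  k1 = f(-0.600000, 0.660000) = -1.332400
  k2 = f(-0.395000, 0.386858) = -1.977015
  y ← 0.660000 + 0.41·(-1.977015) = -0.150576
x=-0.190000, y=-0.150576:
  k1 = f(-0.190000, -0.150576) = -3.245360
  k2 = f(0.015000, -0.815875) = -4.815465
  y ← -0.150576 + 0.41·(-4.815465) = -2.124917
y(0.22) ≈ -2.1249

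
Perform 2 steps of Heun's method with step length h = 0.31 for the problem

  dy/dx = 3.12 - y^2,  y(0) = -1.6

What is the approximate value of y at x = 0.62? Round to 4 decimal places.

-0.7947

Heun: k1 = f(x_n, y_n); k2 = f(x_n + h, y_n + h·k1); y_{n+1} = y_n + (h/2)·(k1 + k2).
x=0.000000, y=-1.600000:
  k1 = f(0.000000, -1.600000) = 0.560000
  k2 = f(0.310000, -1.426400) = 1.085383
  y ← -1.600000 + (0.31/2)·(0.560000 + 1.085383) = -1.344966
x=0.310000, y=-1.344966:
  k1 = f(0.310000, -1.344966) = 1.311067
  k2 = f(0.620000, -0.938535) = 2.239153
  y ← -1.344966 + (0.31/2)·(1.311067 + 2.239153) = -0.794682
y(0.62) ≈ -0.7947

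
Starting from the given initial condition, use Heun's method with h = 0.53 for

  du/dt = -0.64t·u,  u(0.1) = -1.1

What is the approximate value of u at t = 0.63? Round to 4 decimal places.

Heun: k1 = f(t_n, u_n); k2 = f(t_n + h, u_n + h·k1); u_{n+1} = u_n + (h/2)·(k1 + k2).
t=0.100000, u=-1.100000:
  k1 = f(0.100000, -1.100000) = 0.070400
  k2 = f(0.630000, -1.062688) = 0.428476
  u ← -1.100000 + (0.53/2)·(0.070400 + 0.428476) = -0.967798
u(0.63) ≈ -0.9678

-0.9678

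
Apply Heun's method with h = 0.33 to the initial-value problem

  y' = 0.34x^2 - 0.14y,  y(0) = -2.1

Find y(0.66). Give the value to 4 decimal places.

-1.8786

Heun: k1 = f(x_n, y_n); k2 = f(x_n + h, y_n + h·k1); y_{n+1} = y_n + (h/2)·(k1 + k2).
x=0.000000, y=-2.100000:
  k1 = f(0.000000, -2.100000) = 0.294000
  k2 = f(0.330000, -2.002980) = 0.317443
  y ← -2.100000 + (0.33/2)·(0.294000 + 0.317443) = -1.999112
x=0.330000, y=-1.999112:
  k1 = f(0.330000, -1.999112) = 0.316902
  k2 = f(0.660000, -1.894534) = 0.413339
  y ← -1.999112 + (0.33/2)·(0.316902 + 0.413339) = -1.878622
y(0.66) ≈ -1.8786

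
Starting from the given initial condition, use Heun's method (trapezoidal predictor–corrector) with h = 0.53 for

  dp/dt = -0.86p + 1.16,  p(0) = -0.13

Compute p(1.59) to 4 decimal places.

Heun: k1 = f(t_n, p_n); k2 = f(t_n + h, p_n + h·k1); p_{n+1} = p_n + (h/2)·(k1 + k2).
t=0.000000, p=-0.130000:
  k1 = f(0.000000, -0.130000) = 1.271800
  k2 = f(0.530000, 0.544054) = 0.692114
  p ← -0.130000 + (0.53/2)·(1.271800 + 0.692114) = 0.390437
t=0.530000, p=0.390437:
  k1 = f(0.530000, 0.390437) = 0.824224
  k2 = f(1.060000, 0.827276) = 0.448543
  p ← 0.390437 + (0.53/2)·(0.824224 + 0.448543) = 0.727720
t=1.060000, p=0.727720:
  k1 = f(1.060000, 0.727720) = 0.534161
  k2 = f(1.590000, 1.010825) = 0.290690
  p ← 0.727720 + (0.53/2)·(0.534161 + 0.290690) = 0.946306
p(1.59) ≈ 0.9463

0.9463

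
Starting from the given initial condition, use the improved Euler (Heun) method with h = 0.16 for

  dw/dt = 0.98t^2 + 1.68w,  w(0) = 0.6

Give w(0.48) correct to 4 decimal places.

1.3787

Heun: k1 = f(t_n, w_n); k2 = f(t_n + h, w_n + h·k1); w_{n+1} = w_n + (h/2)·(k1 + k2).
t=0.000000, w=0.600000:
  k1 = f(0.000000, 0.600000) = 1.008000
  k2 = f(0.160000, 0.761280) = 1.304038
  w ← 0.600000 + (0.16/2)·(1.008000 + 1.304038) = 0.784963
t=0.160000, w=0.784963:
  k1 = f(0.160000, 0.784963) = 1.343826
  k2 = f(0.320000, 0.999975) = 1.780310
  w ← 0.784963 + (0.16/2)·(1.343826 + 1.780310) = 1.034894
t=0.320000, w=1.034894:
  k1 = f(0.320000, 1.034894) = 1.838974
  k2 = f(0.480000, 1.329130) = 2.458730
  w ← 1.034894 + (0.16/2)·(1.838974 + 2.458730) = 1.378710
w(0.48) ≈ 1.3787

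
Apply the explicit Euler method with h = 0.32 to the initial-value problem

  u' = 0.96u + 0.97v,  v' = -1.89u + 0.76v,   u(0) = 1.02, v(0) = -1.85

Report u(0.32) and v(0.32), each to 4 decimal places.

Euler on (u,v): u_{n+1} = u_n + h·u', v_{n+1} = v_n + h·v'.
0.000000: (1.020000, -1.850000); f=(-0.815300, -3.333800) → (0.759104, -2.916816)
(u(0.32), v(0.32)) ≈ (0.7591, -2.9168)

0.7591, -2.9168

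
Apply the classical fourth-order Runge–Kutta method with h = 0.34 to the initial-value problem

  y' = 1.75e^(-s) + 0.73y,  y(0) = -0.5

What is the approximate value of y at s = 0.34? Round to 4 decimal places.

RK4: k1 = f(s_n, y_n); k2 = f(s_n + h/2, y_n + (h/2)·k1); k3 = f(s_n + h/2, y_n + (h/2)·k2); k4 = f(s_n + h, y_n + h·k3); y_{n+1} = y_n + (h/6)·(k1 + 2k2 + 2k3 + k4).
s=0.000000, y=-0.500000:
  k1 = f(0.000000, -0.500000) = 1.385000
  k2 = f(0.170000, -0.264550) = 1.283292
  k3 = f(0.170000, -0.281840) = 1.270670
  k4 = f(0.340000, -0.067972) = 1.195978
  y ← -0.500000 + (0.34/6)·(k1 + 2k2 + 2k3 + k4) = -0.064296
y(0.34) ≈ -0.0643

-0.0643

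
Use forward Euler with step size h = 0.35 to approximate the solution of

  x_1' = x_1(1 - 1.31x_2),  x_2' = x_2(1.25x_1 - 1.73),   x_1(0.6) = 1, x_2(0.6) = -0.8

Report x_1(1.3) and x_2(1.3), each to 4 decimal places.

Euler on (x_1,x_2): x_1_{n+1} = x_1_n + h·x_1', x_2_{n+1} = x_2_n + h·x_2'.
0.600000: (1.000000, -0.800000); f=(2.048000, 0.384000) → (1.716800, -0.665600)
0.950000: (1.716800, -0.665600); f=(3.213740, -0.276890) → (2.841609, -0.762511)
(x_1(1.3), x_2(1.3)) ≈ (2.8416, -0.7625)

2.8416, -0.7625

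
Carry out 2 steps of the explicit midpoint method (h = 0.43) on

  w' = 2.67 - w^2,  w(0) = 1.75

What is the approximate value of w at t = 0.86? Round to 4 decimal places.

Midpoint: k1 = f(t_n, w_n); k2 = f(t_n + h/2, w_n + (h/2)·k1); w_{n+1} = w_n + h·k2.
t=0.000000, w=1.750000:
  k1 = f(0.000000, 1.750000) = -0.392500
  k2 = f(0.215000, 1.665612) = -0.104265
  w ← 1.750000 + 0.43·(-0.104265) = 1.705166
t=0.430000, w=1.705166:
  k1 = f(0.430000, 1.705166) = -0.237591
  k2 = f(0.645000, 1.654084) = -0.065994
  w ← 1.705166 + 0.43·(-0.065994) = 1.676789
w(0.86) ≈ 1.6768

1.6768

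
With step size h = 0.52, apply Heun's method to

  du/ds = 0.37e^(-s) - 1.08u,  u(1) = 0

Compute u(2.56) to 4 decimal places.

0.0389

Heun: k1 = f(s_n, u_n); k2 = f(s_n + h, u_n + h·k1); u_{n+1} = u_n + (h/2)·(k1 + k2).
s=1.000000, u=0.000000:
  k1 = f(1.000000, 0.000000) = 0.136115
  k2 = f(1.520000, 0.070780) = 0.004481
  u ← 0.000000 + (0.52/2)·(0.136115 + 0.004481) = 0.036555
s=1.520000, u=0.036555:
  k1 = f(1.520000, 0.036555) = 0.041444
  k2 = f(2.040000, 0.058106) = -0.014644
  u ← 0.036555 + (0.52/2)·(0.041444 + (-0.014644)) = 0.043523
s=2.040000, u=0.043523:
  k1 = f(2.040000, 0.043523) = 0.001106
  k2 = f(2.560000, 0.044098) = -0.019023
  u ← 0.043523 + (0.52/2)·(0.001106 + (-0.019023)) = 0.038865
u(2.56) ≈ 0.0389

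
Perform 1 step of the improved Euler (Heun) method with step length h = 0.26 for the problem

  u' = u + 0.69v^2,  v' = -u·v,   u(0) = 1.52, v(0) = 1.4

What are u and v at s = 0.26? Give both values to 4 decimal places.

2.2524, 0.8738

Heun on (u,v): k1 = f(s_n, state_n); k2 = f(s_n + h, state_n + h·k1); state_{n+1} = state_n + (h/2)·(k1 + k2).
0.000000: (1.520000, 1.400000)
  k1 = (2.872400, -2.128000)
  predictor → (2.266824, 0.846720)
  k2 = (2.761509, -1.919365)
  → (2.252408, 0.873843)
(u(0.26), v(0.26)) ≈ (2.2524, 0.8738)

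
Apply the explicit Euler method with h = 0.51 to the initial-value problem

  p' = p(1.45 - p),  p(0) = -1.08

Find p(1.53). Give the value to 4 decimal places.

Euler: p_{n+1} = p_n + h·f(x_n, p_n).
x=0.000000, p=-1.080000: f=-2.732400 → p ← -1.080000 + 0.51·(-2.732400) = -2.473524
x=0.510000, p=-2.473524: f=-9.704931 → p ← -2.473524 + 0.51·(-9.704931) = -7.423039
x=1.020000, p=-7.423039: f=-65.864910 → p ← -7.423039 + 0.51·(-65.864910) = -41.014143
p(1.53) ≈ -41.0141

-41.0141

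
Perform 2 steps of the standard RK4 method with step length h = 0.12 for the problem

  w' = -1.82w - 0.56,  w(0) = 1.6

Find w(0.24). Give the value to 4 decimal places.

RK4: k1 = f(x_n, w_n); k2 = f(x_n + h/2, w_n + (h/2)·k1); k3 = f(x_n + h/2, w_n + (h/2)·k2); k4 = f(x_n + h, w_n + h·k3); w_{n+1} = w_n + (h/6)·(k1 + 2k2 + 2k3 + k4).
x=0.000000, w=1.600000:
  k1 = f(0.000000, 1.600000) = -3.472000
  k2 = f(0.060000, 1.391680) = -3.092858
  k3 = f(0.060000, 1.414429) = -3.134260
  k4 = f(0.120000, 1.223889) = -2.787478
  w ← 1.600000 + (0.12/6)·(k1 + 2k2 + 2k3 + k4) = 1.225726
x=0.120000, w=1.225726:
  k1 = f(0.120000, 1.225726) = -2.790821
  k2 = f(0.180000, 1.058276) = -2.486063
  k3 = f(0.180000, 1.076562) = -2.519343
  k4 = f(0.240000, 0.923405) = -2.240596
  w ← 1.225726 + (0.12/6)·(k1 + 2k2 + 2k3 + k4) = 0.924881
w(0.24) ≈ 0.9249

0.9249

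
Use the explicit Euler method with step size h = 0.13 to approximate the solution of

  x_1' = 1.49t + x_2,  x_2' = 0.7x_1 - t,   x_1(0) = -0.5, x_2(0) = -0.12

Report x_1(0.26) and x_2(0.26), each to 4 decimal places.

-0.5119, -0.2293

Euler on (x_1,x_2): x_1_{n+1} = x_1_n + h·x_1', x_2_{n+1} = x_2_n + h·x_2'.
0.000000: (-0.500000, -0.120000); f=(-0.120000, -0.350000) → (-0.515600, -0.165500)
0.130000: (-0.515600, -0.165500); f=(0.028200, -0.490920) → (-0.511934, -0.229320)
(x_1(0.26), x_2(0.26)) ≈ (-0.5119, -0.2293)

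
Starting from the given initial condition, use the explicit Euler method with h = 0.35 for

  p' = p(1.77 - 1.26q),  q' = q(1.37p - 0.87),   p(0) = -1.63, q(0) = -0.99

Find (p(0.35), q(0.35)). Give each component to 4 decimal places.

-3.3514, 0.0852

Euler on (p,q): p_{n+1} = p_n + h·p', q_{n+1} = q_n + h·q'.
0.000000: (-1.630000, -0.990000); f=(-4.918362, 3.072069) → (-3.351427, 0.085224)
(p(0.35), q(0.35)) ≈ (-3.3514, 0.0852)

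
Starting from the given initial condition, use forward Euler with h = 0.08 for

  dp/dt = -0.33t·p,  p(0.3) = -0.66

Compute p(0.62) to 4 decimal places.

-0.6312

Euler: p_{n+1} = p_n + h·f(t_n, p_n).
t=0.300000, p=-0.660000: f=0.065340 → p ← -0.660000 + 0.08·0.065340 = -0.654773
t=0.380000, p=-0.654773: f=0.082109 → p ← -0.654773 + 0.08·0.082109 = -0.648204
t=0.460000, p=-0.648204: f=0.098397 → p ← -0.648204 + 0.08·0.098397 = -0.640332
t=0.540000, p=-0.640332: f=0.114107 → p ← -0.640332 + 0.08·0.114107 = -0.631204
p(0.62) ≈ -0.6312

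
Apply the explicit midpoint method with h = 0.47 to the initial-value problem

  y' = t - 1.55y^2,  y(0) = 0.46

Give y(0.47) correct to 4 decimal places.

Midpoint: k1 = f(t_n, y_n); k2 = f(t_n + h/2, y_n + (h/2)·k1); y_{n+1} = y_n + h·k2.
t=0.000000, y=0.460000:
  k1 = f(0.000000, 0.460000) = -0.327980
  k2 = f(0.235000, 0.382925) = 0.007721
  y ← 0.460000 + 0.47·0.007721 = 0.463629
y(0.47) ≈ 0.4636

0.4636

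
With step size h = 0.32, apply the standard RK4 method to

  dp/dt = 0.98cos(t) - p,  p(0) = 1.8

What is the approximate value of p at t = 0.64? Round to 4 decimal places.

RK4: k1 = f(t_n, p_n); k2 = f(t_n + h/2, p_n + (h/2)·k1); k3 = f(t_n + h/2, p_n + (h/2)·k2); k4 = f(t_n + h, p_n + h·k3); p_{n+1} = p_n + (h/6)·(k1 + 2k2 + 2k3 + k4).
t=0.000000, p=1.800000:
  k1 = f(0.000000, 1.800000) = -0.820000
  k2 = f(0.160000, 1.668800) = -0.701317
  k3 = f(0.160000, 1.687789) = -0.720307
  k4 = f(0.320000, 1.569502) = -0.639251
  p ← 1.800000 + (0.32/6)·(k1 + 2k2 + 2k3 + k4) = 1.570533
t=0.320000, p=1.570533:
  k1 = f(0.320000, 1.570533) = -0.640283
  k2 = f(0.480000, 1.468088) = -0.598833
  k3 = f(0.480000, 1.474720) = -0.605465
  k4 = f(0.640000, 1.376785) = -0.590731
  p ← 1.570533 + (0.32/6)·(k1 + 2k2 + 2k3 + k4) = 1.376421
p(0.64) ≈ 1.3764

1.3764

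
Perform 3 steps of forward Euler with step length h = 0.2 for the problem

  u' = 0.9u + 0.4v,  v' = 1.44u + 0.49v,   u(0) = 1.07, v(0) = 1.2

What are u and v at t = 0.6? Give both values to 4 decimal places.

Euler on (u,v): u_{n+1} = u_n + h·u', v_{n+1} = v_n + h·v'.
0.000000: (1.070000, 1.200000); f=(1.443000, 2.128800) → (1.358600, 1.625760)
0.200000: (1.358600, 1.625760); f=(1.873044, 2.753006) → (1.733209, 2.176361)
0.400000: (1.733209, 2.176361); f=(2.430432, 3.562238) → (2.219295, 2.888809)
(u(0.6), v(0.6)) ≈ (2.2193, 2.8888)

2.2193, 2.8888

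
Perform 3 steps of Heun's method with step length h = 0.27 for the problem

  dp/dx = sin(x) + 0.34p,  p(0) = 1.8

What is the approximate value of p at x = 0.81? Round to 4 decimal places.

Heun: k1 = f(x_n, p_n); k2 = f(x_n + h, p_n + h·k1); p_{n+1} = p_n + (h/2)·(k1 + k2).
x=0.000000, p=1.800000:
  k1 = f(0.000000, 1.800000) = 0.612000
  k2 = f(0.270000, 1.965240) = 0.934913
  p ← 1.800000 + (0.27/2)·(0.612000 + 0.934913) = 2.008833
x=0.270000, p=2.008833:
  k1 = f(0.270000, 2.008833) = 0.949735
  k2 = f(0.540000, 2.265262) = 1.284325
  p ← 2.008833 + (0.27/2)·(0.949735 + 1.284325) = 2.310431
x=0.540000, p=2.310431:
  k1 = f(0.540000, 2.310431) = 1.299683
  k2 = f(0.810000, 2.661346) = 1.629145
  p ← 2.310431 + (0.27/2)·(1.299683 + 1.629145) = 2.705823
p(0.81) ≈ 2.7058

2.7058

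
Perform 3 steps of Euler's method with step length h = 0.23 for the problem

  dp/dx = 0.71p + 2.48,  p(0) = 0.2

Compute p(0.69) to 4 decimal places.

2.3207

Euler: p_{n+1} = p_n + h·f(x_n, p_n).
x=0.000000, p=0.200000: f=2.622000 → p ← 0.200000 + 0.23·2.622000 = 0.803060
x=0.230000, p=0.803060: f=3.050173 → p ← 0.803060 + 0.23·3.050173 = 1.504600
x=0.460000, p=1.504600: f=3.548266 → p ← 1.504600 + 0.23·3.548266 = 2.320701
p(0.69) ≈ 2.3207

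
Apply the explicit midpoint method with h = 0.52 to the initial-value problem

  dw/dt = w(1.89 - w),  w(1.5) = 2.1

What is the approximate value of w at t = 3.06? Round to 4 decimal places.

Midpoint: k1 = f(t_n, w_n); k2 = f(t_n + h/2, w_n + (h/2)·k1); w_{n+1} = w_n + h·k2.
t=1.500000, w=2.100000:
  k1 = f(1.500000, 2.100000) = -0.441000
  k2 = f(1.760000, 1.985340) = -0.189282
  w ← 2.100000 + 0.52·(-0.189282) = 2.001573
t=2.020000, w=2.001573:
  k1 = f(2.020000, 2.001573) = -0.223322
  k2 = f(2.280000, 1.943509) = -0.103996
  w ← 2.001573 + 0.52·(-0.103996) = 1.947495
t=2.540000, w=1.947495:
  k1 = f(2.540000, 1.947495) = -0.111972
  k2 = f(2.800000, 1.918383) = -0.054449
  w ← 1.947495 + 0.52·(-0.054449) = 1.919182
w(3.06) ≈ 1.9192

1.9192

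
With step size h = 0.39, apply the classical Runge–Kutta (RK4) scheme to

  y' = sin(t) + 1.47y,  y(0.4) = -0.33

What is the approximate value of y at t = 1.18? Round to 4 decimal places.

RK4: k1 = f(t_n, y_n); k2 = f(t_n + h/2, y_n + (h/2)·k1); k3 = f(t_n + h/2, y_n + (h/2)·k2); k4 = f(t_n + h, y_n + h·k3); y_{n+1} = y_n + (h/6)·(k1 + 2k2 + 2k3 + k4).
t=0.400000, y=-0.330000:
  k1 = f(0.400000, -0.330000) = -0.095682
  k2 = f(0.595000, -0.348658) = 0.047982
  k3 = f(0.595000, -0.320644) = 0.089163
  k4 = f(0.790000, -0.295227) = 0.276370
  y ← -0.330000 + (0.39/6)·(k1 + 2k2 + 2k3 + k4) = -0.300426
t=0.790000, y=-0.300426:
  k1 = f(0.790000, -0.300426) = 0.268726
  k2 = f(0.985000, -0.248025) = 0.468676
  k3 = f(0.985000, -0.209035) = 0.525991
  k4 = f(1.180000, -0.095290) = 0.784530
  y ← -0.300426 + (0.39/6)·(k1 + 2k2 + 2k3 + k4) = -0.102658
y(1.18) ≈ -0.1027

-0.1027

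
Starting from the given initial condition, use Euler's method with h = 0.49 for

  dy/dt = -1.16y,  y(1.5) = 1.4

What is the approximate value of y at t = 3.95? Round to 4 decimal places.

Euler: y_{n+1} = y_n + h·f(t_n, y_n).
t=1.500000, y=1.400000: f=-1.624000 → y ← 1.400000 + 0.49·(-1.624000) = 0.604240
t=1.990000, y=0.604240: f=-0.700918 → y ← 0.604240 + 0.49·(-0.700918) = 0.260790
t=2.480000, y=0.260790: f=-0.302516 → y ← 0.260790 + 0.49·(-0.302516) = 0.112557
t=2.970000, y=0.112557: f=-0.130566 → y ← 0.112557 + 0.49·(-0.130566) = 0.048580
t=3.460000, y=0.048580: f=-0.056352 → y ← 0.048580 + 0.49·(-0.056352) = 0.020967
y(3.95) ≈ 0.0210

0.0210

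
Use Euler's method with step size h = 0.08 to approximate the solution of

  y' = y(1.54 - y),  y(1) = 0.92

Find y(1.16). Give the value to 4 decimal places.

1.0100

Euler: y_{n+1} = y_n + h·f(s_n, y_n).
s=1.000000, y=0.920000: f=0.570400 → y ← 0.920000 + 0.08·0.570400 = 0.965632
s=1.080000, y=0.965632: f=0.554628 → y ← 0.965632 + 0.08·0.554628 = 1.010002
y(1.16) ≈ 1.0100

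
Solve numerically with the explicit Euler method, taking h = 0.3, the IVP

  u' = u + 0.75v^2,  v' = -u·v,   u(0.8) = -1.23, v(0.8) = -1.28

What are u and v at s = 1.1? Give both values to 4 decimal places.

Euler on (u,v): u_{n+1} = u_n + h·u', v_{n+1} = v_n + h·v'.
0.800000: (-1.230000, -1.280000); f=(-0.001200, -1.574400) → (-1.230360, -1.752320)
(u(1.1), v(1.1)) ≈ (-1.2304, -1.7523)

-1.2304, -1.7523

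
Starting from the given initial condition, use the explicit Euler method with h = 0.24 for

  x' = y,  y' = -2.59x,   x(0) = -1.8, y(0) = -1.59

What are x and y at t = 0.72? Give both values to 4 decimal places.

-2.0823, 2.3113

Euler on (x,y): x_{n+1} = x_n + h·x', y_{n+1} = y_n + h·y'.
0.000000: (-1.800000, -1.590000); f=(-1.590000, 4.662000) → (-2.181600, -0.471120)
0.240000: (-2.181600, -0.471120); f=(-0.471120, 5.650344) → (-2.294669, 0.884963)
0.480000: (-2.294669, 0.884963); f=(0.884963, 5.943192) → (-2.082278, 2.311329)
(x(0.72), y(0.72)) ≈ (-2.0823, 2.3113)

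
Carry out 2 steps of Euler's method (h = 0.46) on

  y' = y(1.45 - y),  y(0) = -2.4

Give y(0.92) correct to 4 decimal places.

Euler: y_{n+1} = y_n + h·f(x_n, y_n).
x=0.000000, y=-2.400000: f=-9.240000 → y ← -2.400000 + 0.46·(-9.240000) = -6.650400
x=0.460000, y=-6.650400: f=-53.870900 → y ← -6.650400 + 0.46·(-53.870900) = -31.431014
y(0.92) ≈ -31.4310

-31.4310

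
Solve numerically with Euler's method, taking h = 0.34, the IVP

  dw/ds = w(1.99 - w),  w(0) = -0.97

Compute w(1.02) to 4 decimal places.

Euler: w_{n+1} = w_n + h·f(s_n, w_n).
s=0.000000, w=-0.970000: f=-2.871200 → w ← -0.970000 + 0.34·(-2.871200) = -1.946208
s=0.340000, w=-1.946208: f=-7.660679 → w ← -1.946208 + 0.34·(-7.660679) = -4.550839
s=0.680000, w=-4.550839: f=-29.766306 → w ← -4.550839 + 0.34·(-29.766306) = -14.671383
w(1.02) ≈ -14.6714

-14.6714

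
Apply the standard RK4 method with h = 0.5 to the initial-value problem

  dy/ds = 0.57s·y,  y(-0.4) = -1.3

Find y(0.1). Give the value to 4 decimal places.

RK4: k1 = f(s_n, y_n); k2 = f(s_n + h/2, y_n + (h/2)·k1); k3 = f(s_n + h/2, y_n + (h/2)·k2); k4 = f(s_n + h, y_n + h·k3); y_{n+1} = y_n + (h/6)·(k1 + 2k2 + 2k3 + k4).
s=-0.400000, y=-1.300000:
  k1 = f(-0.400000, -1.300000) = 0.296400
  k2 = f(-0.150000, -1.225900) = 0.104814
  k3 = f(-0.150000, -1.273796) = 0.108910
  k4 = f(0.100000, -1.245545) = -0.070996
  y ← -1.300000 + (0.5/6)·(k1 + 2k2 + 2k3 + k4) = -1.245596
y(0.1) ≈ -1.2456

-1.2456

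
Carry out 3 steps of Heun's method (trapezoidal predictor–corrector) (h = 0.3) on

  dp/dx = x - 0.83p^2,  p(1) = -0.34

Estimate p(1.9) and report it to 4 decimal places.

Heun: k1 = f(x_n, p_n); k2 = f(x_n + h, p_n + h·k1); p_{n+1} = p_n + (h/2)·(k1 + k2).
x=1.000000, p=-0.340000:
  k1 = f(1.000000, -0.340000) = 0.904052
  k2 = f(1.300000, -0.068784) = 1.296073
  p ← -0.340000 + (0.3/2)·(0.904052 + 1.296073) = -0.009981
x=1.300000, p=-0.009981:
  k1 = f(1.300000, -0.009981) = 1.299917
  k2 = f(1.600000, 0.379994) = 1.480152
  p ← -0.009981 + (0.3/2)·(1.299917 + 1.480152) = 0.407029
x=1.600000, p=0.407029:
  k1 = f(1.600000, 0.407029) = 1.462492
  k2 = f(1.900000, 0.845777) = 1.306269
  p ← 0.407029 + (0.3/2)·(1.462492 + 1.306269) = 0.822343
p(1.9) ≈ 0.8223

0.8223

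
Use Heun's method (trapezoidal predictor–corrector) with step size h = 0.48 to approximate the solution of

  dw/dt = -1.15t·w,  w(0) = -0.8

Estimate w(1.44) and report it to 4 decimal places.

-0.2560

Heun: k1 = f(t_n, w_n); k2 = f(t_n + h, w_n + h·k1); w_{n+1} = w_n + (h/2)·(k1 + k2).
t=0.000000, w=-0.800000:
  k1 = f(0.000000, -0.800000) = 0.000000
  k2 = f(0.480000, -0.800000) = 0.441600
  w ← -0.800000 + (0.48/2)·(0.000000 + 0.441600) = -0.694016
t=0.480000, w=-0.694016:
  k1 = f(0.480000, -0.694016) = 0.383097
  k2 = f(0.960000, -0.510130) = 0.563183
  w ← -0.694016 + (0.48/2)·(0.383097 + 0.563183) = -0.466909
t=0.960000, w=-0.466909:
  k1 = f(0.960000, -0.466909) = 0.515467
  k2 = f(1.440000, -0.219485) = 0.363466
  w ← -0.466909 + (0.48/2)·(0.515467 + 0.363466) = -0.255965
w(1.44) ≈ -0.2560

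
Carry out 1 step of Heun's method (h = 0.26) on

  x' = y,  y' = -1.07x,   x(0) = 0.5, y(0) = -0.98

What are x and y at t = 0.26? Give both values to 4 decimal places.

Heun on (x,y): k1 = f(t_n, state_n); k2 = f(t_n + h, state_n + h·k1); state_{n+1} = state_n + (h/2)·(k1 + k2).
0.000000: (0.500000, -0.980000)
  k1 = (-0.980000, -0.535000)
  predictor → (0.245200, -1.119100)
  k2 = (-1.119100, -0.262364)
  → (0.227117, -1.083657)
(x(0.26), y(0.26)) ≈ (0.2271, -1.0837)

0.2271, -1.0837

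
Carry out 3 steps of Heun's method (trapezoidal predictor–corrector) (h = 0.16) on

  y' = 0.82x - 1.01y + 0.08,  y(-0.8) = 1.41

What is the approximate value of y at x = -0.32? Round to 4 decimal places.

0.7342

Heun: k1 = f(x_n, y_n); k2 = f(x_n + h, y_n + h·k1); y_{n+1} = y_n + (h/2)·(k1 + k2).
x=-0.800000, y=1.410000:
  k1 = f(-0.800000, 1.410000) = -2.000100
  k2 = f(-0.640000, 1.089984) = -1.545684
  y ← 1.410000 + (0.16/2)·(-2.000100 + (-1.545684)) = 1.126337
x=-0.640000, y=1.126337:
  k1 = f(-0.640000, 1.126337) = -1.582401
  k2 = f(-0.480000, 0.873153) = -1.195485
  y ← 1.126337 + (0.16/2)·(-1.582401 + (-1.195485)) = 0.904106
x=-0.480000, y=0.904106:
  k1 = f(-0.480000, 0.904106) = -1.226748
  k2 = f(-0.320000, 0.707827) = -0.897305
  y ← 0.904106 + (0.16/2)·(-1.226748 + (-0.897305)) = 0.734182
y(-0.32) ≈ 0.7342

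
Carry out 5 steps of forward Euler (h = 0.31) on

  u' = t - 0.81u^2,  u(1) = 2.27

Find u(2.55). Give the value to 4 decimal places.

1.6287

Euler: u_{n+1} = u_n + h·f(t_n, u_n).
t=1.000000, u=2.270000: f=-3.173849 → u ← 2.270000 + 0.31·(-3.173849) = 1.286107
t=1.310000, u=1.286107: f=-0.029797 → u ← 1.286107 + 0.31·(-0.029797) = 1.276870
t=1.620000, u=1.276870: f=0.299379 → u ← 1.276870 + 0.31·0.299379 = 1.369677
t=1.930000, u=1.369677: f=0.410427 → u ← 1.369677 + 0.31·0.410427 = 1.496910
t=2.240000, u=1.496910: f=0.425002 → u ← 1.496910 + 0.31·0.425002 = 1.628660
u(2.55) ≈ 1.6287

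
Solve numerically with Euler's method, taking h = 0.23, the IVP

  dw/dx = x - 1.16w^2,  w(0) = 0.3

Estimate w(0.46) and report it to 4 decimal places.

Euler: w_{n+1} = w_n + h·f(x_n, w_n).
x=0.000000, w=0.300000: f=-0.104400 → w ← 0.300000 + 0.23·(-0.104400) = 0.275988
x=0.230000, w=0.275988: f=0.141644 → w ← 0.275988 + 0.23·0.141644 = 0.308566
w(0.46) ≈ 0.3086

0.3086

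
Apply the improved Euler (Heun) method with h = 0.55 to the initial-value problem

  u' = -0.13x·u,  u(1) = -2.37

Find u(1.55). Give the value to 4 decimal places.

-2.1633

Heun: k1 = f(x_n, u_n); k2 = f(x_n + h, u_n + h·k1); u_{n+1} = u_n + (h/2)·(k1 + k2).
x=1.000000, u=-2.370000:
  k1 = f(1.000000, -2.370000) = 0.308100
  k2 = f(1.550000, -2.200545) = 0.443410
  u ← -2.370000 + (0.55/2)·(0.308100 + 0.443410) = -2.163335
u(1.55) ≈ -2.1633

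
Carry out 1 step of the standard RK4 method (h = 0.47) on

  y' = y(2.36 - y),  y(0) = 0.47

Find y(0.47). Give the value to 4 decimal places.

RK4: k1 = f(x_n, y_n); k2 = f(x_n + h/2, y_n + (h/2)·k1); k3 = f(x_n + h/2, y_n + (h/2)·k2); k4 = f(x_n + h, y_n + h·k3); y_{n+1} = y_n + (h/6)·(k1 + 2k2 + 2k3 + k4).
x=0.000000, y=0.470000:
  k1 = f(0.000000, 0.470000) = 0.888300
  k2 = f(0.235000, 0.678750) = 1.141149
  k3 = f(0.235000, 0.738170) = 1.197186
  k4 = f(0.470000, 1.032678) = 1.370696
  y ← 0.470000 + (0.47/6)·(k1 + 2k2 + 2k3 + k4) = 1.013294
y(0.47) ≈ 1.0133

1.0133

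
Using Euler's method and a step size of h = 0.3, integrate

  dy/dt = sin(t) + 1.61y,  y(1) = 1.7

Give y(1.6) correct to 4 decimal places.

Euler: y_{n+1} = y_n + h·f(t_n, y_n).
t=1.000000, y=1.700000: f=3.578471 → y ← 1.700000 + 0.3·3.578471 = 2.773541
t=1.300000, y=2.773541: f=5.428960 → y ← 2.773541 + 0.3·5.428960 = 4.402229
y(1.6) ≈ 4.4022

4.4022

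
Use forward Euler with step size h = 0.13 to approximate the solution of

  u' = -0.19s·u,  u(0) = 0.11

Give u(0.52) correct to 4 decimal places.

Euler: u_{n+1} = u_n + h·f(s_n, u_n).
s=0.000000, u=0.110000: f=0.000000 → u ← 0.110000 + 0.13·0.000000 = 0.110000
s=0.130000, u=0.110000: f=-0.002717 → u ← 0.110000 + 0.13·(-0.002717) = 0.109647
s=0.260000, u=0.109647: f=-0.005417 → u ← 0.109647 + 0.13·(-0.005417) = 0.108943
s=0.390000, u=0.108943: f=-0.008073 → u ← 0.108943 + 0.13·(-0.008073) = 0.107893
u(0.52) ≈ 0.1079

0.1079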